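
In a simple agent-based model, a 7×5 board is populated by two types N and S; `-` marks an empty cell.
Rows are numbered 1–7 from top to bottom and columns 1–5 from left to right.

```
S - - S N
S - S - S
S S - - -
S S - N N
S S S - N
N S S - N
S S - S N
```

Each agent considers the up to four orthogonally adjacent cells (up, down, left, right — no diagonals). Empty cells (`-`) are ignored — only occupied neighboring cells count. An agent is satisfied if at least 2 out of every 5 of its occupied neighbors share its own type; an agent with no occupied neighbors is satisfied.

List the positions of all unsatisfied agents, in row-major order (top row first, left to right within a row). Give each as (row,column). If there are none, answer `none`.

Row 1: (1,1)S 1/1 satisfied · (1,4)S 0/1 not · (1,5)N 0/2 not
Row 2: (2,1)S 2/2 satisfied · (2,3)S 0/0 satisfied · (2,5)S 0/1 not
Row 3: (3,1)S 3/3 satisfied · (3,2)S 2/2 satisfied
Row 4: (4,1)S 3/3 satisfied · (4,2)S 3/3 satisfied · (4,4)N 1/1 satisfied · (4,5)N 2/2 satisfied
Row 5: (5,1)S 2/3 satisfied · (5,2)S 4/4 satisfied · (5,3)S 2/2 satisfied · (5,5)N 2/2 satisfied
Row 6: (6,1)N 0/3 not · (6,2)S 3/4 satisfied · (6,3)S 2/2 satisfied · (6,5)N 2/2 satisfied
Row 7: (7,1)S 1/2 satisfied · (7,2)S 2/2 satisfied · (7,4)S 0/1 not · (7,5)N 1/2 satisfied

(1,4), (1,5), (2,5), (6,1), (7,4)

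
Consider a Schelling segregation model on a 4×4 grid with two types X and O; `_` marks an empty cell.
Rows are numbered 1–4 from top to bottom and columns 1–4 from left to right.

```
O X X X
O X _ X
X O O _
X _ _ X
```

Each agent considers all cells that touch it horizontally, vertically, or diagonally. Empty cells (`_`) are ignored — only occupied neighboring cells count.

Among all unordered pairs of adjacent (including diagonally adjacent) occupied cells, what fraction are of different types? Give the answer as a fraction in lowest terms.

1/2

Scan each occupied cell's neighbors to the right and below (and the two forward diagonals) so each pair is counted once.
From row 1: 3 unlike of 10 pairs (running 3/10).
From row 2: 5 unlike of 7 pairs (running 8/17).
From row 3: 3 unlike of 5 pairs (running 11/22).
Total adjacent occupied pairs: 22; unlike-type pairs: 11.
11/22 reduces to 1/2.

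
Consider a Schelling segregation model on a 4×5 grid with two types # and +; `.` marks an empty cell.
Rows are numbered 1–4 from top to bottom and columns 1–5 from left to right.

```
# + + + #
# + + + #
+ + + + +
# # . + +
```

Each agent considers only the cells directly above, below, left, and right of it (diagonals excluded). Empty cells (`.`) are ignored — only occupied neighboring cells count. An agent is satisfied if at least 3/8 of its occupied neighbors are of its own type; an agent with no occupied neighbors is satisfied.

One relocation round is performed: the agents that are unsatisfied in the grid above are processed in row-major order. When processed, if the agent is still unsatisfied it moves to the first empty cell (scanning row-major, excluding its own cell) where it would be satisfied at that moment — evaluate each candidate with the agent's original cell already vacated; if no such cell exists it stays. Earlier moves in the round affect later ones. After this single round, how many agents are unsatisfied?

2

Initially unsatisfied (in order): (2,1), (2,5), (3,1).
  (2,1): no empty cell satisfies it; stays.
  (2,5): no empty cell satisfies it; stays.
  (3,1) → (4,3).
Resulting grid:
# + + + #
# + + + #
. + + + +
# # + + +
Unsatisfied now: (2,5), (4,2).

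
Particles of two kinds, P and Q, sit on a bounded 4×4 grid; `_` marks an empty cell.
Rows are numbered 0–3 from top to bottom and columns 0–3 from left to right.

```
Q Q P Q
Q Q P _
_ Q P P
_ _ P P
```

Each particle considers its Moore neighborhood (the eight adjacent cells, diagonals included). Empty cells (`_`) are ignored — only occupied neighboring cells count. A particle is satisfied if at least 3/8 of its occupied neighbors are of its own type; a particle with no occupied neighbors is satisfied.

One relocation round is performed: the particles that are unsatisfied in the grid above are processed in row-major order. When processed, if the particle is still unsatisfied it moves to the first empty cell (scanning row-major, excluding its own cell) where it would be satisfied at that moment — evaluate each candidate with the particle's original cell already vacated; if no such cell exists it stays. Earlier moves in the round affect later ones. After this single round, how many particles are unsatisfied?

Initially unsatisfied (in order): (0,2), (0,3).
  (0,2) → (1,3).
  (0,3) → (0,2).
Resulting grid:
Q Q Q _
Q Q P P
_ Q P P
_ _ P P
All satisfied now.

0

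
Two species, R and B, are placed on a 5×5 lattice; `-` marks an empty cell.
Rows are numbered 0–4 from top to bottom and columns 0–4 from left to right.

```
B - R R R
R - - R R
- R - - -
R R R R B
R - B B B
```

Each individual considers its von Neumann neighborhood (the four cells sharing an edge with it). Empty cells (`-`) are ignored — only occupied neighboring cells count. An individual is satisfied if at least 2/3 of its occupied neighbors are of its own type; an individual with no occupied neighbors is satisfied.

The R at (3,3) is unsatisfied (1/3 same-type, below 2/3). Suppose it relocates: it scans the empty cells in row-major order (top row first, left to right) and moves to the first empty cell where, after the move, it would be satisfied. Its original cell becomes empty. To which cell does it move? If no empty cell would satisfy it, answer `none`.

Vacating (3,3). Empty cells in order:
  (0,1): 1/2 same-type → still unsatisfied.
  (1,1): 2/2 same-type → satisfied — stop here.

(1,1)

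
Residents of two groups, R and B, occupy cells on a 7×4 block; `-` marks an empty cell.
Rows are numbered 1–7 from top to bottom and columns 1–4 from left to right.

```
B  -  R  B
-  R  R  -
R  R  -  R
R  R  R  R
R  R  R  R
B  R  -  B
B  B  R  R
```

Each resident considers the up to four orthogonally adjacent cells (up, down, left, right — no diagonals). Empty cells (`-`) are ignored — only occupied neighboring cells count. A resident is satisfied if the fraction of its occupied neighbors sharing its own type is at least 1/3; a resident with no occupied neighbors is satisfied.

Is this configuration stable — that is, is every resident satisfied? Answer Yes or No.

Row 1: (1,1)B 0/0 ok · (1,3)R 1/2 ok · (1,4)B 0/1 unhappy
Row 2: (2,2)R 2/2 ok · (2,3)R 2/2 ok
Row 3: (3,1)R 2/2 ok · (3,2)R 3/3 ok · (3,4)R 1/1 ok
Row 4: (4,1)R 3/3 ok · (4,2)R 4/4 ok · (4,3)R 3/3 ok · (4,4)R 3/3 ok
Row 5: (5,1)R 2/3 ok · (5,2)R 4/4 ok · (5,3)R 3/3 ok · (5,4)R 2/3 ok
Row 6: (6,1)B 1/3 ok · (6,2)R 1/3 ok · (6,4)B 0/2 unhappy
Row 7: (7,1)B 2/2 ok · (7,2)B 1/3 ok · (7,3)R 1/2 ok · (7,4)R 1/2 ok
For instance (1,4) has only 0/1 same-type neighbors, below 1/3.

No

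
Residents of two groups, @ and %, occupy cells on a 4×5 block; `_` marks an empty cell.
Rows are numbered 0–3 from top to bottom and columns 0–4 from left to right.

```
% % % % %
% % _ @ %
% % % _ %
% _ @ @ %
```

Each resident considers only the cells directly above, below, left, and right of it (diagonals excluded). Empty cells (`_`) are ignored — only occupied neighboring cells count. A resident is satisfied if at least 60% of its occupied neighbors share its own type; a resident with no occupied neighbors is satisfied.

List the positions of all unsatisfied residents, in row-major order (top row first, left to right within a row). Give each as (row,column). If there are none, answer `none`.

(1,3), (2,2), (3,2), (3,3), (3,4)

(0,0)% 2/2 satisfied
(0,1)% 3/3 satisfied
(0,2)% 2/2 satisfied
(0,3)% 2/3 satisfied
(0,4)% 2/2 satisfied
(1,0)% 3/3 satisfied
(1,1)% 3/3 satisfied
(1,3)@ 0/2 not
(1,4)% 2/3 satisfied
(2,0)% 3/3 satisfied
(2,1)% 3/3 satisfied
(2,2)% 1/2 not
(2,4)% 2/2 satisfied
(3,0)% 1/1 satisfied
(3,2)@ 1/2 not
(3,3)@ 1/2 not
(3,4)% 1/2 not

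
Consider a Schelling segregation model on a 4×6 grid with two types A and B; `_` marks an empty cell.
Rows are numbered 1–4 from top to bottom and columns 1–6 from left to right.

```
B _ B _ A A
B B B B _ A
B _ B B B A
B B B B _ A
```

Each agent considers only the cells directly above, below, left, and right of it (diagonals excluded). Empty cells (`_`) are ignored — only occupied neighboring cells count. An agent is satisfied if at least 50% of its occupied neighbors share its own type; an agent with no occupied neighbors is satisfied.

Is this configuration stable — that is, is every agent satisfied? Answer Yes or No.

Row 1: (1,1)B 1/1 ok · (1,3)B 1/1 ok · (1,5)A 1/1 ok · (1,6)A 2/2 ok
Row 2: (2,1)B 3/3 ok · (2,2)B 2/2 ok · (2,3)B 4/4 ok · (2,4)B 2/2 ok · (2,6)A 2/2 ok
Row 3: (3,1)B 2/2 ok · (3,3)B 3/3 ok · (3,4)B 4/4 ok · (3,5)B 1/2 ok · (3,6)A 2/3 ok
Row 4: (4,1)B 2/2 ok · (4,2)B 2/2 ok · (4,3)B 3/3 ok · (4,4)B 2/2 ok · (4,6)A 1/1 ok
All meet the threshold, so the configuration is stable.

Yes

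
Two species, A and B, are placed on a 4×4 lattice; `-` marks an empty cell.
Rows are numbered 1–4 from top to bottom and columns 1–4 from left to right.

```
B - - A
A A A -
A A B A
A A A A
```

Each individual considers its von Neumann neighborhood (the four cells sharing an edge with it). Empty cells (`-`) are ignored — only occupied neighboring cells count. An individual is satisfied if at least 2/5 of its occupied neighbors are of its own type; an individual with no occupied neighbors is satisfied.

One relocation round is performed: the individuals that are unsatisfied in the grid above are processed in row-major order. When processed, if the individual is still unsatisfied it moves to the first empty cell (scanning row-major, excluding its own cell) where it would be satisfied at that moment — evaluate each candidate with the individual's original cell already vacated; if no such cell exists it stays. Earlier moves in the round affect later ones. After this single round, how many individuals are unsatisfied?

Initially unsatisfied (in order): (1,1), (3,3).
  (1,1): no empty cell satisfies it; stays.
  (3,3) → (1,2).
Resulting grid:
B B - A
A A A -
A A - A
A A A A
All satisfied now.

0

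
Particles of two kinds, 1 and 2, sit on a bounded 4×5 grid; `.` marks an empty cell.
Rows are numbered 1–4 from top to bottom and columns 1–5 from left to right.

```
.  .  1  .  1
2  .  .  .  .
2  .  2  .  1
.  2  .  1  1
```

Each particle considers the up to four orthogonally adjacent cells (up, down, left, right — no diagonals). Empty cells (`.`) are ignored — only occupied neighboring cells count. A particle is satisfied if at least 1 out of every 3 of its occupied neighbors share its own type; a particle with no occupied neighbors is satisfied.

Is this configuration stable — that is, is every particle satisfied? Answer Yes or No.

Yes

(1,3)1 0/0 satisfied
(1,5)1 0/0 satisfied
(2,1)2 1/1 satisfied
(3,1)2 1/1 satisfied
(3,3)2 0/0 satisfied
(3,5)1 1/1 satisfied
(4,2)2 0/0 satisfied
(4,4)1 1/1 satisfied
(4,5)1 2/2 satisfied
All meet the threshold, so the configuration is stable.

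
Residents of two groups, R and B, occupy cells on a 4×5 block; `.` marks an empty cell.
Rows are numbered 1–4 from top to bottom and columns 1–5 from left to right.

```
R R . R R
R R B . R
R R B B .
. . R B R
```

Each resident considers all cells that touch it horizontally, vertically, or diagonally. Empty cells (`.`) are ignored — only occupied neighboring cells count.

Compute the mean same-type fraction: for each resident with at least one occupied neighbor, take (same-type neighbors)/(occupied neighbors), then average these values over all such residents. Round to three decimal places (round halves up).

(1,1)R 3/3
(1,2)R 3/4
(1,4)R 2/3
(1,5)R 2/2
(2,1)R 5/5
(2,2)R 5/7
(2,3)B 2/6
(2,5)R 2/3
(3,1)R 3/3
(3,2)R 4/6
(3,3)B 3/6
(3,4)B 3/6
(4,3)R 1/4
(4,4)B 2/4
(4,5)R 0/2
Sum over 15 residents: 3/3 + 3/4 + 2/3 + 2/2 + 5/5 + 5/7 + 2/6 + 2/3 + 3/3 + 4/6 + 3/6 + 3/6 + 1/4 + 2/4 + 0/2 = 401/42; mean = 401/42 ÷ 15 = 401/630 = 0.636507… → 0.637.

0.637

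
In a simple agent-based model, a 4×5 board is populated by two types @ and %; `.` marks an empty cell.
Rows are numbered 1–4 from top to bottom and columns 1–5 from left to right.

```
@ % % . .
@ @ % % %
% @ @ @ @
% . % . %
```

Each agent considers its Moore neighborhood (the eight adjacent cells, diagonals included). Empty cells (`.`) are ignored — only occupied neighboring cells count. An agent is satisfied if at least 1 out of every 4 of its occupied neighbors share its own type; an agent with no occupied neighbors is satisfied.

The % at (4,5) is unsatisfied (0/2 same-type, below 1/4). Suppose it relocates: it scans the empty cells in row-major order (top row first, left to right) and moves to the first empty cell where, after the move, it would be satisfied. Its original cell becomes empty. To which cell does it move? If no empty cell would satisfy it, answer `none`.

Vacating (4,5). Empty cells in order:
  (1,4): 4/4 same-type → satisfied — stop here.

(1,4)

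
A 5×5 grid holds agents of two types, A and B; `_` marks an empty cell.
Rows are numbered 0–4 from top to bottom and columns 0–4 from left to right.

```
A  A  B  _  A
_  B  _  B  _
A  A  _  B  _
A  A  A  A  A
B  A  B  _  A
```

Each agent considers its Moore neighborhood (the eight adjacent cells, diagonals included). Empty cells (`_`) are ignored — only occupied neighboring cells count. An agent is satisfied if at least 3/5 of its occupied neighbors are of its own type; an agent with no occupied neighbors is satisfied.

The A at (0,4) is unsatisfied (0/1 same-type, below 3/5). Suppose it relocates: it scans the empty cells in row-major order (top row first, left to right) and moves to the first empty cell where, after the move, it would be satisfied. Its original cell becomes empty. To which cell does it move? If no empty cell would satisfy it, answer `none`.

Vacating (0,4). Empty cells in order:
  (0,3): 0/2 same-type → still unsatisfied.
  (1,0): 4/5 same-type → satisfied — stop here.

(1,0)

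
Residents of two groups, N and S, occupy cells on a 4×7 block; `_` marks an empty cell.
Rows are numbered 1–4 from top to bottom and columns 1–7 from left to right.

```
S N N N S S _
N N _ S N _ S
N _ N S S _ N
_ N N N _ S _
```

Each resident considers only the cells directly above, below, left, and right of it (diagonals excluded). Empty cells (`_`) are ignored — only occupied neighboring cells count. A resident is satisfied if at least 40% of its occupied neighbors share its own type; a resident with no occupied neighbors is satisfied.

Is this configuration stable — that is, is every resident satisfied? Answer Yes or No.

(1,1)S 0/2 ✗
(1,2)N 2/3 ✓
(1,3)N 2/2 ✓
(1,4)N 1/3 ✗
(1,5)S 1/3 ✗
(1,6)S 1/1 ✓
(2,1)N 2/3 ✓
(2,2)N 2/2 ✓
(2,4)S 1/3 ✗
(2,5)N 0/3 ✗
(2,7)S 0/1 ✗
(3,1)N 1/1 ✓
(3,3)N 1/2 ✓
(3,4)S 2/4 ✓
(3,5)S 1/2 ✓
(3,7)N 0/1 ✗
(4,2)N 1/1 ✓
(4,3)N 3/3 ✓
(4,4)N 1/2 ✓
(4,6)S 0/0 ✓
For instance (1,1) has only 0/2 same-type neighbors, below 2/5.

No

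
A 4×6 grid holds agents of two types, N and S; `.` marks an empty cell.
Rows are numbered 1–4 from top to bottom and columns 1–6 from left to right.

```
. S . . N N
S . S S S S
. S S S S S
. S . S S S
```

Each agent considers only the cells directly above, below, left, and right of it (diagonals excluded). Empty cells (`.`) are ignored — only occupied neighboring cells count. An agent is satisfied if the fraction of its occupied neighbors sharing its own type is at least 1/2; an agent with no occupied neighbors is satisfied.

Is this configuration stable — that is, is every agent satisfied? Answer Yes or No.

Yes

(1,2)S 0/0 ok
(1,5)N 1/2 ok
(1,6)N 1/2 ok
(2,1)S 0/0 ok
(2,3)S 2/2 ok
(2,4)S 3/3 ok
(2,5)S 3/4 ok
(2,6)S 2/3 ok
(3,2)S 2/2 ok
(3,3)S 3/3 ok
(3,4)S 4/4 ok
(3,5)S 4/4 ok
(3,6)S 3/3 ok
(4,2)S 1/1 ok
(4,4)S 2/2 ok
(4,5)S 3/3 ok
(4,6)S 2/2 ok
All meet the threshold, so the configuration is stable.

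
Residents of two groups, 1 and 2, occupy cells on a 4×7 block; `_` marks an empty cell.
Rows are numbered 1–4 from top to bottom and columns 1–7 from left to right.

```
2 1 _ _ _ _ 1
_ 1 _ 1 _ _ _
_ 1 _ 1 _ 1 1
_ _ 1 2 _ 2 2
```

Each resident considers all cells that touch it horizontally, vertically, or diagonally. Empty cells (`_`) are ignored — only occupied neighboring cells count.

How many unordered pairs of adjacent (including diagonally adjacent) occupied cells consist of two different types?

8

Scan each occupied cell's neighbors to the right and below (and the two forward diagonals) so each pair is counted once.
Row 1: 2(1,1)–1(1,2)≠ 2(1,1)–1(2,2)≠ 1(1,2)–1(2,2)=  → 2/3 unlike.
Row 2: 1(2,2)–1(3,2)= 1(2,4)–1(3,4)=  → 0/2 unlike.
Row 3: 1(3,2)–1(4,3)= 1(3,4)–2(4,4)≠ 1(3,4)–1(4,3)= 1(3,6)–1(3,7)= 1(3,6)–2(4,6)≠ 1(3,6)–2(4,7)≠ 1(3,7)–2(4,7)≠ 1(3,7)–2(4,6)≠  → 5/8 unlike.
Row 4: 1(4,3)–2(4,4)≠ 2(4,6)–2(4,7)=  → 1/2 unlike.
Total adjacent occupied pairs: 15; unlike-type pairs: 8.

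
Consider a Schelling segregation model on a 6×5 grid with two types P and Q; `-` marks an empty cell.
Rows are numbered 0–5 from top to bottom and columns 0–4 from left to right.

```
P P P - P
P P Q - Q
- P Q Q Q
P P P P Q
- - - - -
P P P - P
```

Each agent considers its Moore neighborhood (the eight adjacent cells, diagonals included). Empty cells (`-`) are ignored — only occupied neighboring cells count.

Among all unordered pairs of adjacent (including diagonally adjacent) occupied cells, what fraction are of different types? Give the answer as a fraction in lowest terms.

7/20

Scan each occupied cell's neighbors to the right and below (and the two forward diagonals) so each pair is counted once.
Row 0: P(0,0)–P(0,1)= P(0,0)–P(1,0)= P(0,0)–P(1,1)= P(0,1)–P(0,2)= P(0,1)–P(1,1)= P(0,1)–Q(1,2)≠ P(0,1)–P(1,0)= P(0,2)–Q(1,2)≠ P(0,2)–P(1,1)= P(0,4)–Q(1,4)≠  → 3/10 unlike.
Row 1: P(1,0)–P(1,1)= P(1,0)–P(2,1)= P(1,1)–Q(1,2)≠ P(1,1)–P(2,1)= P(1,1)–Q(2,2)≠ Q(1,2)–Q(2,2)= Q(1,2)–Q(2,3)= Q(1,2)–P(2,1)≠ Q(1,4)–Q(2,4)= Q(1,4)–Q(2,3)=  → 3/10 unlike.
Row 2: P(2,1)–Q(2,2)≠ P(2,1)–P(3,1)= P(2,1)–P(3,2)= P(2,1)–P(3,0)= Q(2,2)–Q(2,3)= Q(2,2)–P(3,2)≠ Q(2,2)–P(3,3)≠ Q(2,2)–P(3,1)≠ Q(2,3)–Q(2,4)= Q(2,3)–P(3,3)≠ Q(2,3)–Q(3,4)= Q(2,3)–P(3,2)≠ Q(2,4)–Q(3,4)= Q(2,4)–P(3,3)≠  → 7/14 unlike.
Row 3: P(3,0)–P(3,1)= P(3,1)–P(3,2)= P(3,2)–P(3,3)= P(3,3)–Q(3,4)≠  → 1/4 unlike.
Row 5: P(5,0)–P(5,1)= P(5,1)–P(5,2)=  → 0/2 unlike.
Total adjacent occupied pairs: 40; unlike-type pairs: 14.
14/40 reduces to 7/20.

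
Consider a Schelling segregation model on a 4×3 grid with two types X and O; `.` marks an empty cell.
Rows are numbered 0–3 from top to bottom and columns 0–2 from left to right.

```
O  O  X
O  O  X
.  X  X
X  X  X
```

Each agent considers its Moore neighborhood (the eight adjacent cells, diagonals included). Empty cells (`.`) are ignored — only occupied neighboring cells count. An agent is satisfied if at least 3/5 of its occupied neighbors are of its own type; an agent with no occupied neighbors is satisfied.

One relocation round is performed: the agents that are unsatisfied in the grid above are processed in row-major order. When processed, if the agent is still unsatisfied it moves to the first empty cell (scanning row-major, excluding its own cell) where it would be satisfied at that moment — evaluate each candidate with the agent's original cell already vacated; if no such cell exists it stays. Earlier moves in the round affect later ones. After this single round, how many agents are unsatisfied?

Initially unsatisfied (in order): (0,2), (1,1).
  (0,2) → (2,0).
  (1,1): no empty cell satisfies it; stays.
Resulting grid:
O O .
O O X
X X X
X X X
Unsatisfied now: (1,1), (1,2).

2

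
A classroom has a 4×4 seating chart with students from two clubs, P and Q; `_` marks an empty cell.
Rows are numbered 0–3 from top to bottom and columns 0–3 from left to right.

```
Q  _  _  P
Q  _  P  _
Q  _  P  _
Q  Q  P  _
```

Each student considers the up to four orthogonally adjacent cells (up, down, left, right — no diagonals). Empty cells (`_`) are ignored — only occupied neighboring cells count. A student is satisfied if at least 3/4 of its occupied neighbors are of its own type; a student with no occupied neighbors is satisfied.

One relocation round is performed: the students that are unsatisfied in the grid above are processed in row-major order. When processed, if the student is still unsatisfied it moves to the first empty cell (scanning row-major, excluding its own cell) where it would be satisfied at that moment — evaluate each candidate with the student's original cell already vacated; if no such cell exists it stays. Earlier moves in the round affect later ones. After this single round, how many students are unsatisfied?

Initially unsatisfied (in order): (3,1), (3,2).
  (3,1) → (0,1).
  (3,2): now satisfied by earlier moves; stays.
Resulting grid:
Q Q _ P
Q _ P _
Q _ P _
Q _ P _
All satisfied now.

0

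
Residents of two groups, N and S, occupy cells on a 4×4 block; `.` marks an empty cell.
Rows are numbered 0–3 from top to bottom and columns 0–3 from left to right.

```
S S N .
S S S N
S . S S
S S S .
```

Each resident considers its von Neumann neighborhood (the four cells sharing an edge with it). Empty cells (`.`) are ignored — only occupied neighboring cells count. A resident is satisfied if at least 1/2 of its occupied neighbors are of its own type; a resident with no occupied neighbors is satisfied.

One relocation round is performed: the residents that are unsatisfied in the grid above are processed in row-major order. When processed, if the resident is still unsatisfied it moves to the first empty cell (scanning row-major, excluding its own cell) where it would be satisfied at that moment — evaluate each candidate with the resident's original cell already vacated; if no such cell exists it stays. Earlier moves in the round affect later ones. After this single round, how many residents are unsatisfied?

Initially unsatisfied (in order): (0,2), (1,3).
  (0,2) → (0,3).
  (1,3): no empty cell satisfies it; stays.
Resulting grid:
S S . N
S S S N
S . S S
S S S .
Unsatisfied now: (1,3).

1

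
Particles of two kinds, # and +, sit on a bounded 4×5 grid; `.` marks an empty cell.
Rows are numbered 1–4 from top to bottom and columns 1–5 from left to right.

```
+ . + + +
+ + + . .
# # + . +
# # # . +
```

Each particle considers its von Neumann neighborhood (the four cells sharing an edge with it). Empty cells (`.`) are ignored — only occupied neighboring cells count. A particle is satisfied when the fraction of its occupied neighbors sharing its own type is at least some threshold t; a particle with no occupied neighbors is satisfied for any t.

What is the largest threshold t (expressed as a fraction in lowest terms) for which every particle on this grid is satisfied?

1/3

(1,1)+ 1/1
(1,3)+ 2/2
(1,4)+ 2/2
(1,5)+ 1/1
(2,1)+ 2/3
(2,2)+ 2/3
(2,3)+ 3/3
(3,1)# 2/3
(3,2)# 2/4
(3,3)+ 1/3
(3,5)+ 1/1
(4,1)# 2/2
(4,2)# 3/3
(4,3)# 1/2
(4,5)+ 1/1
The smallest same-type fraction is 1/3 at (3,3), which reduces to 1/3. Any threshold above that leaves this particle unsatisfied.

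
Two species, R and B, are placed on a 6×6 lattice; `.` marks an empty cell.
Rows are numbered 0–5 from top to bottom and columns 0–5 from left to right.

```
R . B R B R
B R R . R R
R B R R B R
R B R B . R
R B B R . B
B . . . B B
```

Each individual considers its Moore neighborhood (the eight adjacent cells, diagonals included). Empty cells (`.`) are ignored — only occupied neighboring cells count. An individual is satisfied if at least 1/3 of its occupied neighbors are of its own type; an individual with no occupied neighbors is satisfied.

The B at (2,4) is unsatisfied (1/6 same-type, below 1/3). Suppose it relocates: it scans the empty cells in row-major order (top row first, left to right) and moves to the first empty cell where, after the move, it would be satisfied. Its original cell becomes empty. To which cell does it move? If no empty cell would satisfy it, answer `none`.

Vacating (2,4). Empty cells in order:
  (0,1): 2/5 same-type → satisfied — stop here.

(0,1)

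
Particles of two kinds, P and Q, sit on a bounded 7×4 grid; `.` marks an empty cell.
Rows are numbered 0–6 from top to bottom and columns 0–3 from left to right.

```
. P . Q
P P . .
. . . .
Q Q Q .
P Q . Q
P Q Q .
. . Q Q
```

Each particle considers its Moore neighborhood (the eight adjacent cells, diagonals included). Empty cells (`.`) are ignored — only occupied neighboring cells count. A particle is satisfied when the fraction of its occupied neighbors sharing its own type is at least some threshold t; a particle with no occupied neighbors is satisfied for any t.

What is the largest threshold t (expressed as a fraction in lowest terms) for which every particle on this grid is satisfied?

1/5

(0,1)P 2/2
(0,3)Q — no occupied neighbors
(1,0)P 2/2
(1,1)P 2/2
(3,0)Q 2/3
(3,1)Q 3/4
(3,2)Q 3/3
(4,0)P 1/5
(4,1)Q 5/7
(4,3)Q 2/2
(5,0)P 1/3
(5,1)Q 3/5
(5,2)Q 5/5
(6,2)Q 3/3
(6,3)Q 2/2
The smallest same-type fraction is 1/5 at (4,0), which reduces to 1/5. Any threshold above that leaves this particle unsatisfied.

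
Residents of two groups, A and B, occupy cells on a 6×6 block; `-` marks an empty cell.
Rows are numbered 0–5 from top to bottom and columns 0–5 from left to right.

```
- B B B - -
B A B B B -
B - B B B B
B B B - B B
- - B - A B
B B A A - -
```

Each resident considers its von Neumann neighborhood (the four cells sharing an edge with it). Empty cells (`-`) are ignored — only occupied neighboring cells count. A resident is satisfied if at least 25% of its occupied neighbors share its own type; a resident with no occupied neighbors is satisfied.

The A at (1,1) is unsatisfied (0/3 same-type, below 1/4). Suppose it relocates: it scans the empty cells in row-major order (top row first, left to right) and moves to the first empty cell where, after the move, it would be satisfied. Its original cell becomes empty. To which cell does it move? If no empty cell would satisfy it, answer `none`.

Vacating (1,1). Empty cells in order:
  (0,0): 0/2 same-type → still unsatisfied.
  (0,4): 0/2 same-type → still unsatisfied.
  (0,5): 0/0 same-type → satisfied — stop here.

(0,5)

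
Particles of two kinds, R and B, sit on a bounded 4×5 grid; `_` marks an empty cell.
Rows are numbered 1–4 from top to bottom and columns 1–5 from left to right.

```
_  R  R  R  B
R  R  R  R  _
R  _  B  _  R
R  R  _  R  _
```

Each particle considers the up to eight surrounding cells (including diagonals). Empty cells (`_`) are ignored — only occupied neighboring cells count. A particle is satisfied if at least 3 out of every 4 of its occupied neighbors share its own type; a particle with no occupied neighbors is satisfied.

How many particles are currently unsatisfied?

Row 1: (1,2)R 4/4 ok · (1,3)R 5/5 ok · (1,4)R 3/4 ok · (1,5)B 0/2 unhappy
Row 2: (2,1)R 3/3 ok · (2,2)R 5/6 ok · (2,3)R 5/6 ok · (2,4)R 4/6 unhappy
Row 3: (3,1)R 4/4 ok · (3,3)B 0/5 unhappy · (3,5)R 2/2 ok
Row 4: (4,1)R 2/2 ok · (4,2)R 2/3 unhappy · (4,4)R 1/2 unhappy
Unsatisfied: (1,5), (2,4), (3,3), (4,2), (4,4) — 5 in total.

5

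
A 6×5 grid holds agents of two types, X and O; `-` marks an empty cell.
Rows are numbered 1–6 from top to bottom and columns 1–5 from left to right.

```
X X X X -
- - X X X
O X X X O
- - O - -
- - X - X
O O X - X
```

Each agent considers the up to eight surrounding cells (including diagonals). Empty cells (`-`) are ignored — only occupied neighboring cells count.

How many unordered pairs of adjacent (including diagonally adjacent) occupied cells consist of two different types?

Scan each occupied cell's neighbors to the right and below (and the two forward diagonals) so each pair is counted once.
Row 1: X(1,1)–X(1,2)= X(1,2)–X(1,3)= X(1,2)–X(2,3)= X(1,3)–X(1,4)= X(1,3)–X(2,3)= X(1,3)–X(2,4)= X(1,4)–X(2,4)= X(1,4)–X(2,5)= X(1,4)–X(2,3)=  → 0/9 unlike.
Row 2: X(2,3)–X(2,4)= X(2,3)–X(3,3)= X(2,3)–X(3,4)= X(2,3)–X(3,2)= X(2,4)–X(2,5)= X(2,4)–X(3,4)= X(2,4)–O(3,5)≠ X(2,4)–X(3,3)= X(2,5)–O(3,5)≠ X(2,5)–X(3,4)=  → 2/10 unlike.
Row 3: O(3,1)–X(3,2)≠ X(3,2)–X(3,3)= X(3,2)–O(4,3)≠ X(3,3)–X(3,4)= X(3,3)–O(4,3)≠ X(3,4)–O(3,5)≠ X(3,4)–O(4,3)≠  → 5/7 unlike.
Row 4: O(4,3)–X(5,3)≠  → 1/1 unlike.
Row 5: X(5,3)–X(6,3)= X(5,3)–O(6,2)≠ X(5,5)–X(6,5)=  → 1/3 unlike.
Row 6: O(6,1)–O(6,2)= O(6,2)–X(6,3)≠  → 1/2 unlike.
Total adjacent occupied pairs: 32; unlike-type pairs: 10.

10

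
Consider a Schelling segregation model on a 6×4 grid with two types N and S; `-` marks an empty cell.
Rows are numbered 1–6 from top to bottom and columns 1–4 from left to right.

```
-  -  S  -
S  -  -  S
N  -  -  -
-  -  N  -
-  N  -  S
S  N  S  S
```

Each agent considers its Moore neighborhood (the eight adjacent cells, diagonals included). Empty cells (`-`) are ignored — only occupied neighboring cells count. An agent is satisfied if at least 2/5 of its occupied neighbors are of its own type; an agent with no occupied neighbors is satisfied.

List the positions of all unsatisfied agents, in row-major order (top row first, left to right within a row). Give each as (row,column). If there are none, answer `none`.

(2,1), (3,1), (6,1), (6,2)

Row 1: (1,3)S 1/1 satisfied
Row 2: (2,1)S 0/1 not · (2,4)S 1/1 satisfied
Row 3: (3,1)N 0/1 not
Row 4: (4,3)N 1/2 satisfied
Row 5: (5,2)N 2/4 satisfied · (5,4)S 2/3 satisfied
Row 6: (6,1)S 0/2 not · (6,2)N 1/3 not · (6,3)S 2/4 satisfied · (6,4)S 2/2 satisfied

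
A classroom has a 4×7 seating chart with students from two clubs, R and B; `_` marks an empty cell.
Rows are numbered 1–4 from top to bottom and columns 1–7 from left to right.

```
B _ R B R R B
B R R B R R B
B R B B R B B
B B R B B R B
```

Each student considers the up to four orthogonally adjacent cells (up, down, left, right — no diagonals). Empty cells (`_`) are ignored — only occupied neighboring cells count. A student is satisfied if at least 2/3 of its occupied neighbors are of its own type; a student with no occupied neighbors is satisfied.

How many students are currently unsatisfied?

(1,1)B 1/1 satisfied
(1,3)R 1/2 not
(1,4)B 1/3 not
(1,5)R 2/3 satisfied
(1,6)R 2/3 satisfied
(1,7)B 1/2 not
(2,1)B 2/3 satisfied
(2,2)R 2/3 satisfied
(2,3)R 2/4 not
(2,4)B 2/4 not
(2,5)R 3/4 satisfied
(2,6)R 2/4 not
(2,7)B 2/3 satisfied
(3,1)B 2/3 satisfied
(3,2)R 1/4 not
(3,3)B 1/4 not
(3,4)B 3/4 satisfied
(3,5)R 1/4 not
(3,6)B 1/4 not
(3,7)B 3/3 satisfied
(4,1)B 2/2 satisfied
(4,2)B 1/3 not
(4,3)R 0/3 not
(4,4)B 2/3 satisfied
(4,5)B 1/3 not
(4,6)R 0/3 not
(4,7)B 1/2 not
Unsatisfied: (1,3), (1,4), (1,7), (2,3), (2,4), (2,6), (3,2), (3,3), (3,5), (3,6), (4,2), (4,3), (4,5), (4,6), (4,7) — 15 in total.

15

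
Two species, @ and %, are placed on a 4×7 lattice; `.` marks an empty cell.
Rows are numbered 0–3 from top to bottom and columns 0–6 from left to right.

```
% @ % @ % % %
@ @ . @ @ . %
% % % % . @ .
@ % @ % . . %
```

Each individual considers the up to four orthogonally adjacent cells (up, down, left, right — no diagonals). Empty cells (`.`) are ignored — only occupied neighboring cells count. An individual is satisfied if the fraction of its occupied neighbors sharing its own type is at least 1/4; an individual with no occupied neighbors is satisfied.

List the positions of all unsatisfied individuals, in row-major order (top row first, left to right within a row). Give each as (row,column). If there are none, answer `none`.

(0,0), (0,2), (3,0), (3,2)

(0,0)% 0/2 not
(0,1)@ 1/3 satisfied
(0,2)% 0/2 not
(0,3)@ 1/3 satisfied
(0,4)% 1/3 satisfied
(0,5)% 2/2 satisfied
(0,6)% 2/2 satisfied
(1,0)@ 1/3 satisfied
(1,1)@ 2/3 satisfied
(1,3)@ 2/3 satisfied
(1,4)@ 1/2 satisfied
(1,6)% 1/1 satisfied
(2,0)% 1/3 satisfied
(2,1)% 3/4 satisfied
(2,2)% 2/3 satisfied
(2,3)% 2/3 satisfied
(2,5)@ 0/0 satisfied
(3,0)@ 0/2 not
(3,1)% 1/3 satisfied
(3,2)@ 0/3 not
(3,3)% 1/2 satisfied
(3,6)% 0/0 satisfied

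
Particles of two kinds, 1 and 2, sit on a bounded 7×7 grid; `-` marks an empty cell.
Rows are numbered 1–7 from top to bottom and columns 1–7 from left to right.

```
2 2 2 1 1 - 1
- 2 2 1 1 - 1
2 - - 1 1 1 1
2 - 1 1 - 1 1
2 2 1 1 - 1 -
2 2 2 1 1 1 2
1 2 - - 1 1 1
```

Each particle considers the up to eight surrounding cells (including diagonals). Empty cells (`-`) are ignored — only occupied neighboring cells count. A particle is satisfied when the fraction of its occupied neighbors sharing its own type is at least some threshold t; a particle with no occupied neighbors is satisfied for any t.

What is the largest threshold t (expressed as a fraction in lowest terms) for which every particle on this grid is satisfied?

(1,1)2 2/2
(1,2)2 4/4
(1,3)2 3/5
(1,4)1 3/5
(1,5)1 3/3
(1,7)1 1/1
(2,2)2 5/5
(2,3)2 3/6
(2,4)1 5/7
(2,5)1 6/6
(2,7)1 3/3
(3,1)2 2/2
(3,4)1 5/6
(3,5)1 6/6
(3,6)1 6/6
(3,7)1 4/4
(4,1)2 3/3
(4,3)1 4/5
(4,4)1 5/5
(4,6)1 5/5
(4,7)1 4/4
(5,1)2 4/4
(5,2)2 5/7
(5,3)1 4/7
(5,4)1 5/6
(5,6)1 4/5
(6,1)2 4/5
(6,2)2 5/7
(6,3)2 3/6
(6,4)1 4/5
(6,5)1 6/6
(6,6)1 5/6
(6,7)2 0/4
(7,1)1 0/3
(7,2)2 3/4
(7,5)1 4/4
(7,6)1 4/5
(7,7)1 2/3
The smallest same-type fraction is 0/4 at (6,7), which reduces to 0/1. Any threshold above that leaves this particle unsatisfied.

0/1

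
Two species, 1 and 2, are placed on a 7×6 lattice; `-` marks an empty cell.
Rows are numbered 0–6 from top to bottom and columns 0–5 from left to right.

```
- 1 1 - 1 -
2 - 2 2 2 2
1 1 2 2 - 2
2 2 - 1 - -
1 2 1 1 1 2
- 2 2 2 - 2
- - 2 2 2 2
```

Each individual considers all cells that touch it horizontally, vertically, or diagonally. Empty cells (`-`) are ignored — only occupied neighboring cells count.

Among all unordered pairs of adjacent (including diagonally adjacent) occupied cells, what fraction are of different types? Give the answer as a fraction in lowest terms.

31/69

Scan each occupied cell's neighbors to the right and below (and the two forward diagonals) so each pair is counted once.
Row 0: 1(0,1)–1(0,2)= 1(0,1)–2(1,2)≠ 1(0,1)–2(1,0)≠ 1(0,2)–2(1,2)≠ 1(0,2)–2(1,3)≠ 1(0,4)–2(1,4)≠ 1(0,4)–2(1,5)≠ 1(0,4)–2(1,3)≠  → 7/8 unlike.
Row 1: 2(1,0)–1(2,0)≠ 2(1,0)–1(2,1)≠ 2(1,2)–2(1,3)= 2(1,2)–2(2,2)= 2(1,2)–2(2,3)= 2(1,2)–1(2,1)≠ 2(1,3)–2(1,4)= 2(1,3)–2(2,3)= 2(1,3)–2(2,2)= 2(1,4)–2(1,5)= 2(1,4)–2(2,5)= 2(1,4)–2(2,3)= 2(1,5)–2(2,5)=  → 3/13 unlike.
Row 2: 1(2,0)–1(2,1)= 1(2,0)–2(3,0)≠ 1(2,0)–2(3,1)≠ 1(2,1)–2(2,2)≠ 1(2,1)–2(3,1)≠ 1(2,1)–2(3,0)≠ 2(2,2)–2(2,3)= 2(2,2)–1(3,3)≠ 2(2,2)–2(3,1)= 2(2,3)–1(3,3)≠  → 7/10 unlike.
Row 3: 2(3,0)–2(3,1)= 2(3,0)–1(4,0)≠ 2(3,0)–2(4,1)= 2(3,1)–2(4,1)= 2(3,1)–1(4,2)≠ 2(3,1)–1(4,0)≠ 1(3,3)–1(4,3)= 1(3,3)–1(4,4)= 1(3,3)–1(4,2)=  → 3/9 unlike.
Row 4: 1(4,0)–2(4,1)≠ 1(4,0)–2(5,1)≠ 2(4,1)–1(4,2)≠ 2(4,1)–2(5,1)= 2(4,1)–2(5,2)= 1(4,2)–1(4,3)= 1(4,2)–2(5,2)≠ 1(4,2)–2(5,3)≠ 1(4,2)–2(5,1)≠ 1(4,3)–1(4,4)= 1(4,3)–2(5,3)≠ 1(4,3)–2(5,2)≠ 1(4,4)–2(4,5)≠ 1(4,4)–2(5,5)≠ 1(4,4)–2(5,3)≠ 2(4,5)–2(5,5)=  → 11/16 unlike.
Row 5: 2(5,1)–2(5,2)= 2(5,1)–2(6,2)= 2(5,2)–2(5,3)= 2(5,2)–2(6,2)= 2(5,2)–2(6,3)= 2(5,3)–2(6,3)= 2(5,3)–2(6,4)= 2(5,3)–2(6,2)= 2(5,5)–2(6,5)= 2(5,5)–2(6,4)=  → 0/10 unlike.
Row 6: 2(6,2)–2(6,3)= 2(6,3)–2(6,4)= 2(6,4)–2(6,5)=  → 0/3 unlike.
Total adjacent occupied pairs: 69; unlike-type pairs: 31.
31/69 is already in lowest terms.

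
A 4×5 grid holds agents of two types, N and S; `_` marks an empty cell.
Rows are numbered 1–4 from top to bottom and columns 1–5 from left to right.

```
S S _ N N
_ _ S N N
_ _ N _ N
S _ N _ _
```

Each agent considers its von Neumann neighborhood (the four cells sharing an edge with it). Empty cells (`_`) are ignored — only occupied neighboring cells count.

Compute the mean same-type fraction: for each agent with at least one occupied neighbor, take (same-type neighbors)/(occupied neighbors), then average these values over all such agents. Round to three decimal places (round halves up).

Row 1: (1,1)S 1/1 · (1,2)S 1/1 · (1,4)N 2/2 · (1,5)N 2/2
Row 2: (2,3)S 0/2 · (2,4)N 2/3 · (2,5)N 3/3
Row 3: (3,3)N 1/2 · (3,5)N 1/1
Row 4: (4,1)S — no occupied neighbors · (4,3)N 1/1
Sum over 10 agents: 1/1 + 1/1 + 2/2 + 2/2 + 0/2 + 2/3 + 3/3 + 1/2 + 1/1 + 1/1 = 49/6; mean = 49/6 ÷ 10 = 49/60 = 0.816666… → 0.817.

0.817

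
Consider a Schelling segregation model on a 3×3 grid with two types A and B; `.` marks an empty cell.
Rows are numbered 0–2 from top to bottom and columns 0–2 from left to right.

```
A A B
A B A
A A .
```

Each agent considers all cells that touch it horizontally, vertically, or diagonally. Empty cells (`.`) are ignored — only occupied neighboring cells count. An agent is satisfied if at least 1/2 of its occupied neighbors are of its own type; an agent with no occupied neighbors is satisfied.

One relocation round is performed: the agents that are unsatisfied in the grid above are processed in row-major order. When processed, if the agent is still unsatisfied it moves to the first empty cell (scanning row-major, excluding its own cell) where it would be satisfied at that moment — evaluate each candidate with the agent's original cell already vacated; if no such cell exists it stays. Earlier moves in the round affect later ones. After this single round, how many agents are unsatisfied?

Initially unsatisfied (in order): (0,2), (1,1).
  (0,2): no empty cell satisfies it; stays.
  (1,1): no empty cell satisfies it; stays.
Resulting grid:
A A B
A B A
A A .
Unsatisfied now: (0,2), (1,1).

2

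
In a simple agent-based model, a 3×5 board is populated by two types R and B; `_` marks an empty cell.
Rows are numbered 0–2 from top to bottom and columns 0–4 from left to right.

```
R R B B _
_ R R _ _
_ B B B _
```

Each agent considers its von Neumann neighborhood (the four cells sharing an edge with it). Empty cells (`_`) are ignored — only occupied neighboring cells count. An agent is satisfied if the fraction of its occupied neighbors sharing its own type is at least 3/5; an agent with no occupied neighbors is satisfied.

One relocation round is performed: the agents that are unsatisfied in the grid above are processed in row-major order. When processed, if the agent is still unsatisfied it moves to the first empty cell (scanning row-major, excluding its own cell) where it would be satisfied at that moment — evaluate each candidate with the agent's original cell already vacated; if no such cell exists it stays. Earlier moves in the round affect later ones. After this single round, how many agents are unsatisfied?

0

Initially unsatisfied (in order): (0,2), (1,2), (2,1).
  (0,2) → (0,4).
  (1,2) → (1,0).
  (2,1) → (1,3).
Resulting grid:
R R _ B B
R R _ B _
_ _ B B _
All satisfied now.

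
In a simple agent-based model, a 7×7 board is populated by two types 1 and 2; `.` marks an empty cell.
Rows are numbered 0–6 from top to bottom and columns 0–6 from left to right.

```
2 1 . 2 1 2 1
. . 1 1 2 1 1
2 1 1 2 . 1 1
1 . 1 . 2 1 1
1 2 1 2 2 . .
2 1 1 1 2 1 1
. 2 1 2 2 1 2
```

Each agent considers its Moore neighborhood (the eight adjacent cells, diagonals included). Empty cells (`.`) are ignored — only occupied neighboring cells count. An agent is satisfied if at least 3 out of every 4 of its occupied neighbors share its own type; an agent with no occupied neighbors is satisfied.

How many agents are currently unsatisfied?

Row 0: (0,0)2 0/1 ✗ · (0,1)1 1/2 ✗ · (0,3)2 1/4 ✗ · (0,4)1 2/5 ✗ · (0,5)2 1/5 ✗ · (0,6)1 2/3 ✗
Row 1: (1,2)1 4/6 ✗ · (1,3)1 3/6 ✗ · (1,4)2 3/7 ✗ · (1,5)1 5/7 ✗ · (1,6)1 4/5 ✓
Row 2: (2,0)2 0/2 ✗ · (2,1)1 4/5 ✓ · (2,2)1 4/5 ✓ · (2,3)2 2/6 ✗ · (2,5)1 5/7 ✗ · (2,6)1 5/5 ✓
Row 3: (3,0)1 2/4 ✗ · (3,2)1 3/6 ✗ · (3,4)2 3/5 ✗ · (3,5)1 3/5 ✗ · (3,6)1 3/3 ✓
Row 4: (4,0)1 2/4 ✗ · (4,1)2 1/7 ✗ · (4,2)1 4/6 ✗ · (4,3)2 3/7 ✗ · (4,4)2 3/6 ✗
Row 5: (5,0)2 2/4 ✗ · (5,1)1 4/7 ✗ · (5,2)1 4/8 ✗ · (5,3)1 3/8 ✗ · (5,4)2 4/7 ✗ · (5,5)1 2/6 ✗ · (5,6)1 2/3 ✗
Row 6: (6,1)2 1/4 ✗ · (6,2)1 3/5 ✗ · (6,3)2 2/5 ✗ · (6,4)2 2/5 ✗ · (6,5)1 2/5 ✗ · (6,6)2 0/3 ✗
Unsatisfied: (0,0), (0,1), (0,3), (0,4), (0,5), (0,6), (1,2), (1,3), (1,4), (1,5), (2,0), (2,3), (2,5), (3,0), (3,2), (3,4), (3,5), (4,0), (4,1), (4,2), (4,3), (4,4), (5,0), (5,1), (5,2), (5,3), (5,4), (5,5), (5,6), (6,1), (6,2), (6,3), (6,4), (6,5), (6,6) — 35 in total.

35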